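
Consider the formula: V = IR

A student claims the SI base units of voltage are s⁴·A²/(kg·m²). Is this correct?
Units of each symbol in V = IR:
  I (current): A
  R (resistance, in ohms): kg·m²/(s³·A²)

Multiplying the contributions: [A] · [kg·m²/(s³·A²)]
Adding exponents of each base unit: kg: 1, m: 2, s: -3, A: -1
SI base units of voltage: kg·m²/(s³·A)

The claimed units s⁴·A²/(kg·m²) (exponents kg: -1, m: -2, s: 4, A: 2) do not match the derived units kg·m²/(s³·A) (exponents kg: 1, m: 2, s: -3, A: -1), so the claim is incorrect.

Answer: No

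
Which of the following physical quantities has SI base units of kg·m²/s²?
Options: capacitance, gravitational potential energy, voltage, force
Checking the SI base units of each option:
  capacitance (C = Q/V): s⁴·A²/(kg·m²)  ✗
  gravitational potential energy (U = -GMm/r): kg·m²/s²  ✓ matches
  voltage (V = IR): kg·m²/(s³·A)  ✗
  force (F = ma): kg·m/s²  ✗

Only gravitational potential energy has units kg·m²/s².

Answer: gravitational potential energy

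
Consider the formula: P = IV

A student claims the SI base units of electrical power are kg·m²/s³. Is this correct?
Units of each symbol in P = IV:
  I (current): A
  V (voltage, in volts): kg·m²/(s³·A)

Multiplying the contributions: [A] · [kg·m²/(s³·A)]
Adding exponents of each base unit: kg: 1, m: 2, s: -3
SI base units of electrical power: kg·m²/s³

The claimed units kg·m²/s³ match the derived units, so the claim is correct.

Answer: Yes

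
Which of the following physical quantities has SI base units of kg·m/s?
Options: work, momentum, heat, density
Checking the SI base units of each option:
  work (W = Fd): kg·m²/s²  ✗
  momentum (p = mv): kg·m/s  ✓ matches
  heat (Q = mcΔT): kg·m²/s²  ✗
  density (ρ = m/V): kg/m³  ✗

Only momentum has units kg·m/s.

Answer: momentum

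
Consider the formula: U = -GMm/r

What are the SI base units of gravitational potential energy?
Units of each symbol in U = -GMm/r:
  G (gravitational constant): m³/(kg·s²)
  M (mass): kg
  m (mass): kg
  r (distance): m  → in the denominator, contributes 1/m
  The minus sign does not affect the units.

Multiplying the contributions: [m³/(kg·s²)] · [kg] · [kg] · [1/m]
Adding exponents of each base unit: kg: 1, m: 2, s: -2
SI base units of gravitational potential energy: kg·m²/s²

Answer: kg·m²/s²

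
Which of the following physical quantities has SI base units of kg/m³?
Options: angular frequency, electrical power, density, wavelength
Checking the SI base units of each option:
  angular frequency (ω = 2πf): 1/s  ✗
  electrical power (P = IV): kg·m²/s³  ✗
  density (ρ = m/V): kg/m³  ✓ matches
  wavelength (λ = v/f): m  ✗

Only density has units kg/m³.

Answer: density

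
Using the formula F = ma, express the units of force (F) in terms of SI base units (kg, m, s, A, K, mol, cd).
Units of each symbol in F = ma:
  m (mass): kg
  a (acceleration): m/s²

Multiplying the contributions: [kg] · [m/s²]
Adding exponents of each base unit: kg: 1, m: 1, s: -2
SI base units of force: kg·m/s²

Answer: kg·m/s²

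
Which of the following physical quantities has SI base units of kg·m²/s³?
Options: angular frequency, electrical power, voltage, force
Checking the SI base units of each option:
  angular frequency (ω = 2πf): 1/s  ✗
  electrical power (P = IV): kg·m²/s³  ✓ matches
  voltage (V = IR): kg·m²/(s³·A)  ✗
  force (F = ma): kg·m/s²  ✗

Only electrical power has units kg·m²/s³.

Answer: electrical power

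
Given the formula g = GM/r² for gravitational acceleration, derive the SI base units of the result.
Units of each symbol in g = GM/r²:
  G (gravitational constant): m³/(kg·s²)
  M (mass): kg
  r (distance): m  → to the power 2 in the denominator, contributes 1/m²

Multiplying the contributions: [m³/(kg·s²)] · [kg] · [1/m²]
Adding exponents of each base unit: m: 1, s: -2
SI base units of gravitational acceleration: m/s²

Answer: m/s²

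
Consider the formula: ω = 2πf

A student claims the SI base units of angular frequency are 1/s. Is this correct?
Units of each symbol in ω = 2πf:
  f (frequency): 1/s
  The factor 2π is dimensionless.

Multiplying the contributions: [1/s]
Adding exponents of each base unit: s: -1
SI base units of angular frequency: 1/s

The claimed units 1/s match the derived units, so the claim is correct.

Answer: Yes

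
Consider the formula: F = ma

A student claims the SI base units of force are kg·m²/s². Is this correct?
Units of each symbol in F = ma:
  m (mass): kg
  a (acceleration): m/s²

Multiplying the contributions: [kg] · [m/s²]
Adding exponents of each base unit: kg: 1, m: 1, s: -2
SI base units of force: kg·m/s²

The claimed units kg·m²/s² (exponents kg: 1, m: 2, s: -2) do not match the derived units kg·m/s² (exponents kg: 1, m: 1, s: -2), so the claim is incorrect.

Answer: No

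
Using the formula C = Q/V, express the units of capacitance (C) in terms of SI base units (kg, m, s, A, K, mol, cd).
Units of each symbol in C = Q/V:
  Q (charge, in coulombs): s·A
  V (voltage, in volts): kg·m²/(s³·A)  → in the denominator, contributes s³·A/(kg·m²)

Multiplying the contributions: [s·A] · [s³·A/(kg·m²)]
Adding exponents of each base unit: kg: -1, m: -2, s: 4, A: 2
SI base units of capacitance: s⁴·A²/(kg·m²)

Answer: s⁴·A²/(kg·m²)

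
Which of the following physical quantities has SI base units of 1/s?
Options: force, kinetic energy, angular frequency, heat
Checking the SI base units of each option:
  force (F = ma): kg·m/s²  ✗
  kinetic energy (E = ½mv²): kg·m²/s²  ✗
  angular frequency (ω = 2πf): 1/s  ✓ matches
  heat (Q = mcΔT): kg·m²/s²  ✗

Only angular frequency has units 1/s.

Answer: angular frequency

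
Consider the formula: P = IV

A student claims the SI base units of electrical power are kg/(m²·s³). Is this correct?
Units of each symbol in P = IV:
  I (current): A
  V (voltage, in volts): kg·m²/(s³·A)

Multiplying the contributions: [A] · [kg·m²/(s³·A)]
Adding exponents of each base unit: kg: 1, m: 2, s: -3
SI base units of electrical power: kg·m²/s³

The claimed units kg/(m²·s³) (exponents kg: 1, m: -2, s: -3) do not match the derived units kg·m²/s³ (exponents kg: 1, m: 2, s: -3), so the claim is incorrect.

Answer: No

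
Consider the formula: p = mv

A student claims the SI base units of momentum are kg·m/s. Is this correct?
Units of each symbol in p = mv:
  m (mass): kg
  v (velocity): m/s

Multiplying the contributions: [kg] · [m/s]
Adding exponents of each base unit: kg: 1, m: 1, s: -1
SI base units of momentum: kg·m/s

The claimed units kg·m/s match the derived units, so the claim is correct.

Answer: Yes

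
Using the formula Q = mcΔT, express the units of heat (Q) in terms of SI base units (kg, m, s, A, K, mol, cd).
Units of each symbol in Q = mcΔT:
  m (mass): kg
  c (specific heat capacity, in J/(kg·K)): m²/(s²·K)
  ΔT (temperature change): K

Multiplying the contributions: [kg] · [m²/(s²·K)] · [K]
Adding exponents of each base unit: kg: 1, m: 2, s: -2
SI base units of heat: kg·m²/s²

Answer: kg·m²/s²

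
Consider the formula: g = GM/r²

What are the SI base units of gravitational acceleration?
Units of each symbol in g = GM/r²:
  G (gravitational constant): m³/(kg·s²)
  M (mass): kg
  r (distance): m  → to the power 2 in the denominator, contributes 1/m²

Multiplying the contributions: [m³/(kg·s²)] · [kg] · [1/m²]
Adding exponents of each base unit: m: 1, s: -2
SI base units of gravitational acceleration: m/s²

Answer: m/s²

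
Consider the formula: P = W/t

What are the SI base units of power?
Units of each symbol in P = W/t:
  W (work): kg·m²/s²
  t (time): s  → in the denominator, contributes 1/s

Multiplying the contributions: [kg·m²/s²] · [1/s]
Adding exponents of each base unit: kg: 1, m: 2, s: -3
SI base units of power: kg·m²/s³

Answer: kg·m²/s³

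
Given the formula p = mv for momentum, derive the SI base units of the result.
Units of each symbol in p = mv:
  m (mass): kg
  v (velocity): m/s

Multiplying the contributions: [kg] · [m/s]
Adding exponents of each base unit: kg: 1, m: 1, s: -1
SI base units of momentum: kg·m/s

Answer: kg·m/s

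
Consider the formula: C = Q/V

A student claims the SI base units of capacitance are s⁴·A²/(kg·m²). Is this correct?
Units of each symbol in C = Q/V:
  Q (charge, in coulombs): s·A
  V (voltage, in volts): kg·m²/(s³·A)  → in the denominator, contributes s³·A/(kg·m²)

Multiplying the contributions: [s·A] · [s³·A/(kg·m²)]
Adding exponents of each base unit: kg: -1, m: -2, s: 4, A: 2
SI base units of capacitance: s⁴·A²/(kg·m²)

The claimed units s⁴·A²/(kg·m²) match the derived units, so the claim is correct.

Answer: Yes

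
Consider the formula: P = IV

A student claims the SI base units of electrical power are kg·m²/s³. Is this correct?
Units of each symbol in P = IV:
  I (current): A
  V (voltage, in volts): kg·m²/(s³·A)

Multiplying the contributions: [A] · [kg·m²/(s³·A)]
Adding exponents of each base unit: kg: 1, m: 2, s: -3
SI base units of electrical power: kg·m²/s³

The claimed units kg·m²/s³ match the derived units, so the claim is correct.

Answer: Yes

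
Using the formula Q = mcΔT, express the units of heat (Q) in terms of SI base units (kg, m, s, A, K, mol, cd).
Units of each symbol in Q = mcΔT:
  m (mass): kg
  c (specific heat capacity, in J/(kg·K)): m²/(s²·K)
  ΔT (temperature change): K

Multiplying the contributions: [kg] · [m²/(s²·K)] · [K]
Adding exponents of each base unit: kg: 1, m: 2, s: -2
SI base units of heat: kg·m²/s²

Answer: kg·m²/s²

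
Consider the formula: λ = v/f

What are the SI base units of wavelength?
Units of each symbol in λ = v/f:
  v (wave speed): m/s
  f (frequency): 1/s  → in the denominator, contributes s

Multiplying the contributions: [m/s] · [s]
Adding exponents of each base unit: m: 1
SI base units of wavelength: m

Answer: m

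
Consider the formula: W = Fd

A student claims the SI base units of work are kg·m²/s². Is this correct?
Units of each symbol in W = Fd:
  F (force): kg·m/s²
  d (displacement): m

Multiplying the contributions: [kg·m/s²] · [m]
Adding exponents of each base unit: kg: 1, m: 2, s: -2
SI base units of work: kg·m²/s²

The claimed units kg·m²/s² match the derived units, so the claim is correct.

Answer: Yes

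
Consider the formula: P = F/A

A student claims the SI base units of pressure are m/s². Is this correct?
Units of each symbol in P = F/A:
  F (force): kg·m/s²
  A (area): m²  → in the denominator, contributes 1/m²

Multiplying the contributions: [kg·m/s²] · [1/m²]
Adding exponents of each base unit: kg: 1, m: -1, s: -2
SI base units of pressure: kg/(m·s²)

The claimed units m/s² (exponents m: 1, s: -2) do not match the derived units kg/(m·s²) (exponents kg: 1, m: -1, s: -2), so the claim is incorrect.

Answer: No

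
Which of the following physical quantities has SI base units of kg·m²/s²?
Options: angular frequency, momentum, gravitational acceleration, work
Checking the SI base units of each option:
  angular frequency (ω = 2πf): 1/s  ✗
  momentum (p = mv): kg·m/s  ✗
  gravitational acceleration (g = GM/r²): m/s²  ✗
  work (W = Fd): kg·m²/s²  ✓ matches

Only work has units kg·m²/s².

Answer: work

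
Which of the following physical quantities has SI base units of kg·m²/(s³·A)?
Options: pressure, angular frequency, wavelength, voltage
Checking the SI base units of each option:
  pressure (P = F/A): kg/(m·s²)  ✗
  angular frequency (ω = 2πf): 1/s  ✗
  wavelength (λ = v/f): m  ✗
  voltage (V = IR): kg·m²/(s³·A)  ✓ matches

Only voltage has units kg·m²/(s³·A).

Answer: voltage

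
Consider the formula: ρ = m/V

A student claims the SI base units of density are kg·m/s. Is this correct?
Units of each symbol in ρ = m/V:
  m (mass): kg
  V (volume): m³  → in the denominator, contributes 1/m³

Multiplying the contributions: [kg] · [1/m³]
Adding exponents of each base unit: kg: 1, m: -3
SI base units of density: kg/m³

The claimed units kg·m/s (exponents kg: 1, m: 1, s: -1) do not match the derived units kg/m³ (exponents kg: 1, m: -3), so the claim is incorrect.

Answer: No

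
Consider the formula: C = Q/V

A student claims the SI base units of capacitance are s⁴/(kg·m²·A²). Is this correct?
Units of each symbol in C = Q/V:
  Q (charge, in coulombs): s·A
  V (voltage, in volts): kg·m²/(s³·A)  → in the denominator, contributes s³·A/(kg·m²)

Multiplying the contributions: [s·A] · [s³·A/(kg·m²)]
Adding exponents of each base unit: kg: -1, m: -2, s: 4, A: 2
SI base units of capacitance: s⁴·A²/(kg·m²)

The claimed units s⁴/(kg·m²·A²) (exponents kg: -1, m: -2, s: 4, A: -2) do not match the derived units s⁴·A²/(kg·m²) (exponents kg: -1, m: -2, s: 4, A: 2), so the claim is incorrect.

Answer: No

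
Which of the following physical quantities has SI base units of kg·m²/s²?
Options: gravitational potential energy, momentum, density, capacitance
Checking the SI base units of each option:
  gravitational potential energy (U = -GMm/r): kg·m²/s²  ✓ matches
  momentum (p = mv): kg·m/s  ✗
  density (ρ = m/V): kg/m³  ✗
  capacitance (C = Q/V): s⁴·A²/(kg·m²)  ✗

Only gravitational potential energy has units kg·m²/s².

Answer: gravitational potential energy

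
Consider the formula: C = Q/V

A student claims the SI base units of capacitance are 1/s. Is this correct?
Units of each symbol in C = Q/V:
  Q (charge, in coulombs): s·A
  V (voltage, in volts): kg·m²/(s³·A)  → in the denominator, contributes s³·A/(kg·m²)

Multiplying the contributions: [s·A] · [s³·A/(kg·m²)]
Adding exponents of each base unit: kg: -1, m: -2, s: 4, A: 2
SI base units of capacitance: s⁴·A²/(kg·m²)

The claimed units 1/s (exponents s: -1) do not match the derived units s⁴·A²/(kg·m²) (exponents kg: -1, m: -2, s: 4, A: 2), so the claim is incorrect.

Answer: No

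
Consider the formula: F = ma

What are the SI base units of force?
Units of each symbol in F = ma:
  m (mass): kg
  a (acceleration): m/s²

Multiplying the contributions: [kg] · [m/s²]
Adding exponents of each base unit: kg: 1, m: 1, s: -2
SI base units of force: kg·m/s²

Answer: kg·m/s²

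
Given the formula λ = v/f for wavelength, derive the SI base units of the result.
Units of each symbol in λ = v/f:
  v (wave speed): m/s
  f (frequency): 1/s  → in the denominator, contributes s

Multiplying the contributions: [m/s] · [s]
Adding exponents of each base unit: m: 1
SI base units of wavelength: m

Answer: m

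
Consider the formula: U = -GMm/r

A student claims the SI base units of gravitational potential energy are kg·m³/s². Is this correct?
Units of each symbol in U = -GMm/r:
  G (gravitational constant): m³/(kg·s²)
  M (mass): kg
  m (mass): kg
  r (distance): m  → in the denominator, contributes 1/m
  The minus sign does not affect the units.

Multiplying the contributions: [m³/(kg·s²)] · [kg] · [kg] · [1/m]
Adding exponents of each base unit: kg: 1, m: 2, s: -2
SI base units of gravitational potential energy: kg·m²/s²

The claimed units kg·m³/s² (exponents kg: 1, m: 3, s: -2) do not match the derived units kg·m²/s² (exponents kg: 1, m: 2, s: -2), so the claim is incorrect.

Answer: No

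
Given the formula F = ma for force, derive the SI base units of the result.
Units of each symbol in F = ma:
  m (mass): kg
  a (acceleration): m/s²

Multiplying the contributions: [kg] · [m/s²]
Adding exponents of each base unit: kg: 1, m: 1, s: -2
SI base units of force: kg·m/s²

Answer: kg·m/s²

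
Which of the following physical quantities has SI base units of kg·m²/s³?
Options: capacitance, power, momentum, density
Checking the SI base units of each option:
  capacitance (C = Q/V): s⁴·A²/(kg·m²)  ✗
  power (P = W/t): kg·m²/s³  ✓ matches
  momentum (p = mv): kg·m/s  ✗
  density (ρ = m/V): kg/m³  ✗

Only power has units kg·m²/s³.

Answer: power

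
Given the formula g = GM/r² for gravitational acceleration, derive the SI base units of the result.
Units of each symbol in g = GM/r²:
  G (gravitational constant): m³/(kg·s²)
  M (mass): kg
  r (distance): m  → to the power 2 in the denominator, contributes 1/m²

Multiplying the contributions: [m³/(kg·s²)] · [kg] · [1/m²]
Adding exponents of each base unit: m: 1, s: -2
SI base units of gravitational acceleration: m/s²

Answer: m/s²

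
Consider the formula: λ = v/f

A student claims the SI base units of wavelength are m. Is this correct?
Units of each symbol in λ = v/f:
  v (wave speed): m/s
  f (frequency): 1/s  → in the denominator, contributes s

Multiplying the contributions: [m/s] · [s]
Adding exponents of each base unit: m: 1
SI base units of wavelength: m

The claimed units m match the derived units, so the claim is correct.

Answer: Yes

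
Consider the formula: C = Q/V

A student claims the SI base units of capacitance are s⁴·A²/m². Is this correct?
Units of each symbol in C = Q/V:
  Q (charge, in coulombs): s·A
  V (voltage, in volts): kg·m²/(s³·A)  → in the denominator, contributes s³·A/(kg·m²)

Multiplying the contributions: [s·A] · [s³·A/(kg·m²)]
Adding exponents of each base unit: kg: -1, m: -2, s: 4, A: 2
SI base units of capacitance: s⁴·A²/(kg·m²)

The claimed units s⁴·A²/m² (exponents m: -2, s: 4, A: 2) do not match the derived units s⁴·A²/(kg·m²) (exponents kg: -1, m: -2, s: 4, A: 2), so the claim is incorrect.

Answer: No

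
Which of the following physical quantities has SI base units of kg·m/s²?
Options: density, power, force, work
Checking the SI base units of each option:
  density (ρ = m/V): kg/m³  ✗
  power (P = W/t): kg·m²/s³  ✗
  force (F = ma): kg·m/s²  ✓ matches
  work (W = Fd): kg·m²/s²  ✗

Only force has units kg·m/s².

Answer: force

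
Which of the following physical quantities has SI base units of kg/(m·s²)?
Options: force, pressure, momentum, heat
Checking the SI base units of each option:
  force (F = ma): kg·m/s²  ✗
  pressure (P = F/A): kg/(m·s²)  ✓ matches
  momentum (p = mv): kg·m/s  ✗
  heat (Q = mcΔT): kg·m²/s²  ✗

Only pressure has units kg/(m·s²).

Answer: pressure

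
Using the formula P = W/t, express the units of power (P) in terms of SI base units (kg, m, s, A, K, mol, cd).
Units of each symbol in P = W/t:
  W (work): kg·m²/s²
  t (time): s  → in the denominator, contributes 1/s

Multiplying the contributions: [kg·m²/s²] · [1/s]
Adding exponents of each base unit: kg: 1, m: 2, s: -3
SI base units of power: kg·m²/s³

Answer: kg·m²/s³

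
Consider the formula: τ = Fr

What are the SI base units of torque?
Units of each symbol in τ = Fr:
  F (force): kg·m/s²
  r (lever arm): m

Multiplying the contributions: [kg·m/s²] · [m]
Adding exponents of each base unit: kg: 1, m: 2, s: -2
SI base units of torque: kg·m²/s²

Answer: kg·m²/s²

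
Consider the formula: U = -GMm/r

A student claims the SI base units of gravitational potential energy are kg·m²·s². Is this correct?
Units of each symbol in U = -GMm/r:
  G (gravitational constant): m³/(kg·s²)
  M (mass): kg
  m (mass): kg
  r (distance): m  → in the denominator, contributes 1/m
  The minus sign does not affect the units.

Multiplying the contributions: [m³/(kg·s²)] · [kg] · [kg] · [1/m]
Adding exponents of each base unit: kg: 1, m: 2, s: -2
SI base units of gravitational potential energy: kg·m²/s²

The claimed units kg·m²·s² (exponents kg: 1, m: 2, s: 2) do not match the derived units kg·m²/s² (exponents kg: 1, m: 2, s: -2), so the claim is incorrect.

Answer: No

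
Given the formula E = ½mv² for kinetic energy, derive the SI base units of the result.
Units of each symbol in E = ½mv²:
  m (mass): kg
  v (speed): m/s  → to the power 2, contributes m²/s²
  The factor ½ is dimensionless.

Multiplying the contributions: [kg] · [m²/s²]
Adding exponents of each base unit: kg: 1, m: 2, s: -2
SI base units of kinetic energy: kg·m²/s²

Answer: kg·m²/s²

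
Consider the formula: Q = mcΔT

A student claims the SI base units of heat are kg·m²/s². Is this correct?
Units of each symbol in Q = mcΔT:
  m (mass): kg
  c (specific heat capacity, in J/(kg·K)): m²/(s²·K)
  ΔT (temperature change): K

Multiplying the contributions: [kg] · [m²/(s²·K)] · [K]
Adding exponents of each base unit: kg: 1, m: 2, s: -2
SI base units of heat: kg·m²/s²

The claimed units kg·m²/s² match the derived units, so the claim is correct.

Answer: Yes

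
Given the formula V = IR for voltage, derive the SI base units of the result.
Units of each symbol in V = IR:
  I (current): A
  R (resistance, in ohms): kg·m²/(s³·A²)

Multiplying the contributions: [A] · [kg·m²/(s³·A²)]
Adding exponents of each base unit: kg: 1, m: 2, s: -3, A: -1
SI base units of voltage: kg·m²/(s³·A)

Answer: kg·m²/(s³·A)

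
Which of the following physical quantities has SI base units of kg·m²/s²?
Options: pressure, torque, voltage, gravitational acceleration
Checking the SI base units of each option:
  pressure (P = F/A): kg/(m·s²)  ✗
  torque (τ = Fr): kg·m²/s²  ✓ matches
  voltage (V = IR): kg·m²/(s³·A)  ✗
  gravitational acceleration (g = GM/r²): m/s²  ✗

Only torque has units kg·m²/s².

Answer: torque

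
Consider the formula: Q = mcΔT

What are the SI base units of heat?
Units of each symbol in Q = mcΔT:
  m (mass): kg
  c (specific heat capacity, in J/(kg·K)): m²/(s²·K)
  ΔT (temperature change): K

Multiplying the contributions: [kg] · [m²/(s²·K)] · [K]
Adding exponents of each base unit: kg: 1, m: 2, s: -2
SI base units of heat: kg·m²/s²

Answer: kg·m²/s²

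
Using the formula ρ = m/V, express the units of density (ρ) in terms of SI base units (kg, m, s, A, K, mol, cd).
Units of each symbol in ρ = m/V:
  m (mass): kg
  V (volume): m³  → in the denominator, contributes 1/m³

Multiplying the contributions: [kg] · [1/m³]
Adding exponents of each base unit: kg: 1, m: -3
SI base units of density: kg/m³

Answer: kg/m³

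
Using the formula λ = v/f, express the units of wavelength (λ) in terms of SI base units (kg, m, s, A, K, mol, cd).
Units of each symbol in λ = v/f:
  v (wave speed): m/s
  f (frequency): 1/s  → in the denominator, contributes s

Multiplying the contributions: [m/s] · [s]
Adding exponents of each base unit: m: 1
SI base units of wavelength: m

Answer: m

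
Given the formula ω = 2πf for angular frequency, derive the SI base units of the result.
Units of each symbol in ω = 2πf:
  f (frequency): 1/s
  The factor 2π is dimensionless.

Multiplying the contributions: [1/s]
Adding exponents of each base unit: s: -1
SI base units of angular frequency: 1/s

Answer: 1/s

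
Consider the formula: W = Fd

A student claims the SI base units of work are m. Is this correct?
Units of each symbol in W = Fd:
  F (force): kg·m/s²
  d (displacement): m

Multiplying the contributions: [kg·m/s²] · [m]
Adding exponents of each base unit: kg: 1, m: 2, s: -2
SI base units of work: kg·m²/s²

The claimed units m (exponents m: 1) do not match the derived units kg·m²/s² (exponents kg: 1, m: 2, s: -2), so the claim is incorrect.

Answer: No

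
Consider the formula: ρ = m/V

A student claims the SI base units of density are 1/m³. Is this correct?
Units of each symbol in ρ = m/V:
  m (mass): kg
  V (volume): m³  → in the denominator, contributes 1/m³

Multiplying the contributions: [kg] · [1/m³]
Adding exponents of each base unit: kg: 1, m: -3
SI base units of density: kg/m³

The claimed units 1/m³ (exponents m: -3) do not match the derived units kg/m³ (exponents kg: 1, m: -3), so the claim is incorrect.

Answer: No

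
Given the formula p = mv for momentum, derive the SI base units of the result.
Units of each symbol in p = mv:
  m (mass): kg
  v (velocity): m/s

Multiplying the contributions: [kg] · [m/s]
Adding exponents of each base unit: kg: 1, m: 1, s: -1
SI base units of momentum: kg·m/s

Answer: kg·m/s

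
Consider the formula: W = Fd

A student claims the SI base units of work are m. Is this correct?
Units of each symbol in W = Fd:
  F (force): kg·m/s²
  d (displacement): m

Multiplying the contributions: [kg·m/s²] · [m]
Adding exponents of each base unit: kg: 1, m: 2, s: -2
SI base units of work: kg·m²/s²

The claimed units m (exponents m: 1) do not match the derived units kg·m²/s² (exponents kg: 1, m: 2, s: -2), so the claim is incorrect.

Answer: No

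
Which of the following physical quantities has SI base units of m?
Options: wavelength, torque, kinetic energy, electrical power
Checking the SI base units of each option:
  wavelength (λ = v/f): m  ✓ matches
  torque (τ = Fr): kg·m²/s²  ✗
  kinetic energy (E = ½mv²): kg·m²/s²  ✗
  electrical power (P = IV): kg·m²/s³  ✗

Only wavelength has units m.

Answer: wavelength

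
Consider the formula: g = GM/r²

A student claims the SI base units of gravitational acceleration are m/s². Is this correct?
Units of each symbol in g = GM/r²:
  G (gravitational constant): m³/(kg·s²)
  M (mass): kg
  r (distance): m  → to the power 2 in the denominator, contributes 1/m²

Multiplying the contributions: [m³/(kg·s²)] · [kg] · [1/m²]
Adding exponents of each base unit: m: 1, s: -2
SI base units of gravitational acceleration: m/s²

The claimed units m/s² match the derived units, so the claim is correct.

Answer: Yes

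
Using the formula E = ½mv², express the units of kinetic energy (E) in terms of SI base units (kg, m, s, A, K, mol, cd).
Units of each symbol in E = ½mv²:
  m (mass): kg
  v (speed): m/s  → to the power 2, contributes m²/s²
  The factor ½ is dimensionless.

Multiplying the contributions: [kg] · [m²/s²]
Adding exponents of each base unit: kg: 1, m: 2, s: -2
SI base units of kinetic energy: kg·m²/s²

Answer: kg·m²/s²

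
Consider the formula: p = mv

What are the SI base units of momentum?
Units of each symbol in p = mv:
  m (mass): kg
  v (velocity): m/s

Multiplying the contributions: [kg] · [m/s]
Adding exponents of each base unit: kg: 1, m: 1, s: -1
SI base units of momentum: kg·m/s

Answer: kg·m/s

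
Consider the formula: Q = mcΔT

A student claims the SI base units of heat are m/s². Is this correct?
Units of each symbol in Q = mcΔT:
  m (mass): kg
  c (specific heat capacity, in J/(kg·K)): m²/(s²·K)
  ΔT (temperature change): K

Multiplying the contributions: [kg] · [m²/(s²·K)] · [K]
Adding exponents of each base unit: kg: 1, m: 2, s: -2
SI base units of heat: kg·m²/s²

The claimed units m/s² (exponents m: 1, s: -2) do not match the derived units kg·m²/s² (exponents kg: 1, m: 2, s: -2), so the claim is incorrect.

Answer: No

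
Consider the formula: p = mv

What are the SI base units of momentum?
Units of each symbol in p = mv:
  m (mass): kg
  v (velocity): m/s

Multiplying the contributions: [kg] · [m/s]
Adding exponents of each base unit: kg: 1, m: 1, s: -1
SI base units of momentum: kg·m/s

Answer: kg·m/s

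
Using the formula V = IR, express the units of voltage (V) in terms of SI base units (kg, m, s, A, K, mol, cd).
Units of each symbol in V = IR:
  I (current): A
  R (resistance, in ohms): kg·m²/(s³·A²)

Multiplying the contributions: [A] · [kg·m²/(s³·A²)]
Adding exponents of each base unit: kg: 1, m: 2, s: -3, A: -1
SI base units of voltage: kg·m²/(s³·A)

Answer: kg·m²/(s³·A)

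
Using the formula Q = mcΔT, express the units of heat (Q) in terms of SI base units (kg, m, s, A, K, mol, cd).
Units of each symbol in Q = mcΔT:
  m (mass): kg
  c (specific heat capacity, in J/(kg·K)): m²/(s²·K)
  ΔT (temperature change): K

Multiplying the contributions: [kg] · [m²/(s²·K)] · [K]
Adding exponents of each base unit: kg: 1, m: 2, s: -2
SI base units of heat: kg·m²/s²

Answer: kg·m²/s²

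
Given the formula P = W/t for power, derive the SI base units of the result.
Units of each symbol in P = W/t:
  W (work): kg·m²/s²
  t (time): s  → in the denominator, contributes 1/s

Multiplying the contributions: [kg·m²/s²] · [1/s]
Adding exponents of each base unit: kg: 1, m: 2, s: -3
SI base units of power: kg·m²/s³

Answer: kg·m²/s³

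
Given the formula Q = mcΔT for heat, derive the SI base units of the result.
Units of each symbol in Q = mcΔT:
  m (mass): kg
  c (specific heat capacity, in J/(kg·K)): m²/(s²·K)
  ΔT (temperature change): K

Multiplying the contributions: [kg] · [m²/(s²·K)] · [K]
Adding exponents of each base unit: kg: 1, m: 2, s: -2
SI base units of heat: kg·m²/s²

Answer: kg·m²/s²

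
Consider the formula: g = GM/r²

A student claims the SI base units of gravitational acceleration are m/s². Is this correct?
Units of each symbol in g = GM/r²:
  G (gravitational constant): m³/(kg·s²)
  M (mass): kg
  r (distance): m  → to the power 2 in the denominator, contributes 1/m²

Multiplying the contributions: [m³/(kg·s²)] · [kg] · [1/m²]
Adding exponents of each base unit: m: 1, s: -2
SI base units of gravitational acceleration: m/s²

The claimed units m/s² match the derived units, so the claim is correct.

Answer: Yes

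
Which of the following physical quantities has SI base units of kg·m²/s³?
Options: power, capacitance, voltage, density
Checking the SI base units of each option:
  power (P = W/t): kg·m²/s³  ✓ matches
  capacitance (C = Q/V): s⁴·A²/(kg·m²)  ✗
  voltage (V = IR): kg·m²/(s³·A)  ✗
  density (ρ = m/V): kg/m³  ✗

Only power has units kg·m²/s³.

Answer: power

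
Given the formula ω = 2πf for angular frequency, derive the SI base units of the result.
Units of each symbol in ω = 2πf:
  f (frequency): 1/s
  The factor 2π is dimensionless.

Multiplying the contributions: [1/s]
Adding exponents of each base unit: s: -1
SI base units of angular frequency: 1/s

Answer: 1/s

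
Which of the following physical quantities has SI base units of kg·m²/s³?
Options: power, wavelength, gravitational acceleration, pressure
Checking the SI base units of each option:
  power (P = W/t): kg·m²/s³  ✓ matches
  wavelength (λ = v/f): m  ✗
  gravitational acceleration (g = GM/r²): m/s²  ✗
  pressure (P = F/A): kg/(m·s²)  ✗

Only power has units kg·m²/s³.

Answer: power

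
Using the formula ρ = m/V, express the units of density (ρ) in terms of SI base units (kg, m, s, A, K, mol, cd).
Units of each symbol in ρ = m/V:
  m (mass): kg
  V (volume): m³  → in the denominator, contributes 1/m³

Multiplying the contributions: [kg] · [1/m³]
Adding exponents of each base unit: kg: 1, m: -3
SI base units of density: kg/m³

Answer: kg/m³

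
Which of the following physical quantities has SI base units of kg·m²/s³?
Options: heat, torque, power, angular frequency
Checking the SI base units of each option:
  heat (Q = mcΔT): kg·m²/s²  ✗
  torque (τ = Fr): kg·m²/s²  ✗
  power (P = W/t): kg·m²/s³  ✓ matches
  angular frequency (ω = 2πf): 1/s  ✗

Only power has units kg·m²/s³.

Answer: power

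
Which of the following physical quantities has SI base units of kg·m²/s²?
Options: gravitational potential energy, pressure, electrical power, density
Checking the SI base units of each option:
  gravitational potential energy (U = -GMm/r): kg·m²/s²  ✓ matches
  pressure (P = F/A): kg/(m·s²)  ✗
  electrical power (P = IV): kg·m²/s³  ✗
  density (ρ = m/V): kg/m³  ✗

Only gravitational potential energy has units kg·m²/s².

Answer: gravitational potential energy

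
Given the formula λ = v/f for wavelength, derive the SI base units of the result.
Units of each symbol in λ = v/f:
  v (wave speed): m/s
  f (frequency): 1/s  → in the denominator, contributes s

Multiplying the contributions: [m/s] · [s]
Adding exponents of each base unit: m: 1
SI base units of wavelength: m

Answer: m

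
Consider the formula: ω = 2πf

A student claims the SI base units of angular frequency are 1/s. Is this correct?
Units of each symbol in ω = 2πf:
  f (frequency): 1/s
  The factor 2π is dimensionless.

Multiplying the contributions: [1/s]
Adding exponents of each base unit: s: -1
SI base units of angular frequency: 1/s

The claimed units 1/s match the derived units, so the claim is correct.

Answer: Yes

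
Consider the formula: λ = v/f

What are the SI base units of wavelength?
Units of each symbol in λ = v/f:
  v (wave speed): m/s
  f (frequency): 1/s  → in the denominator, contributes s

Multiplying the contributions: [m/s] · [s]
Adding exponents of each base unit: m: 1
SI base units of wavelength: m

Answer: m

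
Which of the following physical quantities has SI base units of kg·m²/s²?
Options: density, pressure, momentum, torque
Checking the SI base units of each option:
  density (ρ = m/V): kg/m³  ✗
  pressure (P = F/A): kg/(m·s²)  ✗
  momentum (p = mv): kg·m/s  ✗
  torque (τ = Fr): kg·m²/s²  ✓ matches

Only torque has units kg·m²/s².

Answer: torque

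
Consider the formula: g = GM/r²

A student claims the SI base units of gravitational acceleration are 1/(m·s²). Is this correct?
Units of each symbol in g = GM/r²:
  G (gravitational constant): m³/(kg·s²)
  M (mass): kg
  r (distance): m  → to the power 2 in the denominator, contributes 1/m²

Multiplying the contributions: [m³/(kg·s²)] · [kg] · [1/m²]
Adding exponents of each base unit: m: 1, s: -2
SI base units of gravitational acceleration: m/s²

The claimed units 1/(m·s²) (exponents m: -1, s: -2) do not match the derived units m/s² (exponents m: 1, s: -2), so the claim is incorrect.

Answer: No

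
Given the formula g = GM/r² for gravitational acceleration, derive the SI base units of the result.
Units of each symbol in g = GM/r²:
  G (gravitational constant): m³/(kg·s²)
  M (mass): kg
  r (distance): m  → to the power 2 in the denominator, contributes 1/m²

Multiplying the contributions: [m³/(kg·s²)] · [kg] · [1/m²]
Adding exponents of each base unit: m: 1, s: -2
SI base units of gravitational acceleration: m/s²

Answer: m/s²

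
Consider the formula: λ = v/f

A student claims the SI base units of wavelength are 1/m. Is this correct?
Units of each symbol in λ = v/f:
  v (wave speed): m/s
  f (frequency): 1/s  → in the denominator, contributes s

Multiplying the contributions: [m/s] · [s]
Adding exponents of each base unit: m: 1
SI base units of wavelength: m

The claimed units 1/m (exponents m: -1) do not match the derived units m (exponents m: 1), so the claim is incorrect.

Answer: No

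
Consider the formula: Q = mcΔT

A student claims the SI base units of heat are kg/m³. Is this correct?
Units of each symbol in Q = mcΔT:
  m (mass): kg
  c (specific heat capacity, in J/(kg·K)): m²/(s²·K)
  ΔT (temperature change): K

Multiplying the contributions: [kg] · [m²/(s²·K)] · [K]
Adding exponents of each base unit: kg: 1, m: 2, s: -2
SI base units of heat: kg·m²/s²

The claimed units kg/m³ (exponents kg: 1, m: -3) do not match the derived units kg·m²/s² (exponents kg: 1, m: 2, s: -2), so the claim is incorrect.

Answer: No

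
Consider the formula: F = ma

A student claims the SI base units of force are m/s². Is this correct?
Units of each symbol in F = ma:
  m (mass): kg
  a (acceleration): m/s²

Multiplying the contributions: [kg] · [m/s²]
Adding exponents of each base unit: kg: 1, m: 1, s: -2
SI base units of force: kg·m/s²

The claimed units m/s² (exponents m: 1, s: -2) do not match the derived units kg·m/s² (exponents kg: 1, m: 1, s: -2), so the claim is incorrect.

Answer: No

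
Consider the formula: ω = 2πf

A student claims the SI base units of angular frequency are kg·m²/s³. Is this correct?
Units of each symbol in ω = 2πf:
  f (frequency): 1/s
  The factor 2π is dimensionless.

Multiplying the contributions: [1/s]
Adding exponents of each base unit: s: -1
SI base units of angular frequency: 1/s

The claimed units kg·m²/s³ (exponents kg: 1, m: 2, s: -3) do not match the derived units 1/s (exponents s: -1), so the claim is incorrect.

Answer: No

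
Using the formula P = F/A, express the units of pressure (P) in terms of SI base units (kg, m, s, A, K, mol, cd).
Units of each symbol in P = F/A:
  F (force): kg·m/s²
  A (area): m²  → in the denominator, contributes 1/m²

Multiplying the contributions: [kg·m/s²] · [1/m²]
Adding exponents of each base unit: kg: 1, m: -1, s: -2
SI base units of pressure: kg/(m·s²)

Answer: kg/(m·s²)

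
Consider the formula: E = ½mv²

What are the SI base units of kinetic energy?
Units of each symbol in E = ½mv²:
  m (mass): kg
  v (speed): m/s  → to the power 2, contributes m²/s²
  The factor ½ is dimensionless.

Multiplying the contributions: [kg] · [m²/s²]
Adding exponents of each base unit: kg: 1, m: 2, s: -2
SI base units of kinetic energy: kg·m²/s²

Answer: kg·m²/s²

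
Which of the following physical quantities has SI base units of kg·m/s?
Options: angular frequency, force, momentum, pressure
Checking the SI base units of each option:
  angular frequency (ω = 2πf): 1/s  ✗
  force (F = ma): kg·m/s²  ✗
  momentum (p = mv): kg·m/s  ✓ matches
  pressure (P = F/A): kg/(m·s²)  ✗

Only momentum has units kg·m/s.

Answer: momentum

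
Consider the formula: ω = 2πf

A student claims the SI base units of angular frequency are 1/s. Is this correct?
Units of each symbol in ω = 2πf:
  f (frequency): 1/s
  The factor 2π is dimensionless.

Multiplying the contributions: [1/s]
Adding exponents of each base unit: s: -1
SI base units of angular frequency: 1/s

The claimed units 1/s match the derived units, so the claim is correct.

Answer: Yes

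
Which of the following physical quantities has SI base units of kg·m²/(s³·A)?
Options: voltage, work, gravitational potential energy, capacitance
Checking the SI base units of each option:
  voltage (V = IR): kg·m²/(s³·A)  ✓ matches
  work (W = Fd): kg·m²/s²  ✗
  gravitational potential energy (U = -GMm/r): kg·m²/s²  ✗
  capacitance (C = Q/V): s⁴·A²/(kg·m²)  ✗

Only voltage has units kg·m²/(s³·A).

Answer: voltage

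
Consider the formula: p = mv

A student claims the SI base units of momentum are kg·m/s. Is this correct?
Units of each symbol in p = mv:
  m (mass): kg
  v (velocity): m/s

Multiplying the contributions: [kg] · [m/s]
Adding exponents of each base unit: kg: 1, m: 1, s: -1
SI base units of momentum: kg·m/s

The claimed units kg·m/s match the derived units, so the claim is correct.

Answer: Yes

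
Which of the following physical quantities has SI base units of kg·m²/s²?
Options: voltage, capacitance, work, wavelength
Checking the SI base units of each option:
  voltage (V = IR): kg·m²/(s³·A)  ✗
  capacitance (C = Q/V): s⁴·A²/(kg·m²)  ✗
  work (W = Fd): kg·m²/s²  ✓ matches
  wavelength (λ = v/f): m  ✗

Only work has units kg·m²/s².

Answer: work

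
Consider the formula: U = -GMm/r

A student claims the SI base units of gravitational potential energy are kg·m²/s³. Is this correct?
Units of each symbol in U = -GMm/r:
  G (gravitational constant): m³/(kg·s²)
  M (mass): kg
  m (mass): kg
  r (distance): m  → in the denominator, contributes 1/m
  The minus sign does not affect the units.

Multiplying the contributions: [m³/(kg·s²)] · [kg] · [kg] · [1/m]
Adding exponents of each base unit: kg: 1, m: 2, s: -2
SI base units of gravitational potential energy: kg·m²/s²

The claimed units kg·m²/s³ (exponents kg: 1, m: 2, s: -3) do not match the derived units kg·m²/s² (exponents kg: 1, m: 2, s: -2), so the claim is incorrect.

Answer: No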